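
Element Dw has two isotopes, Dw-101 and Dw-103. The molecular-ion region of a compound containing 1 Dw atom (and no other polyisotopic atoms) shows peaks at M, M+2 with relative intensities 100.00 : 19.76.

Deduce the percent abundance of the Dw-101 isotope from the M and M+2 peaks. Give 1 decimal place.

83.5%

Write p for the Dw-101 fraction. I(M+2)/I(M) = [C(1,1)·p^0·(1−p)] / p^1 = 1·(1−p)/p = 19.76/100.00 = 0.1976
(1−p)/p = 0.1976/1 = 0.1976  ⇒  p = 1/(1 + 0.1976) = 0.8350
Dw-101: 83.5%, Dw-103: 16.5%.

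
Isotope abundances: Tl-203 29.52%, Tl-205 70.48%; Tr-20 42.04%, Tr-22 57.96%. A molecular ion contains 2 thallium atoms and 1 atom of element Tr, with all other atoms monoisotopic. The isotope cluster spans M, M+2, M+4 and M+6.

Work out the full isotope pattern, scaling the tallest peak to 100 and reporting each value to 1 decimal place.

Thallium pattern (n=2): 0.08714304 : 0.41611392 : 0.49674304
Element Tr pattern (n=1): 0.4204 : 0.5796
Convolve the two distributions (both contribute in 2-u steps):
  M: 0.08714304×0.4204 = 0.036635
  M+2: 0.08714304×0.5796 + 0.41611392×0.4204 = 0.225442
  M+4: 0.41611392×0.5796 + 0.49674304×0.4204 = 0.450010
  M+6: 0.49674304×0.5796 = 0.287912
Scale to base peak (0.450010) = 100: 8.1 : 50.1 : 100.0 : 64.0

8.1 : 50.1 : 100.0 : 64.0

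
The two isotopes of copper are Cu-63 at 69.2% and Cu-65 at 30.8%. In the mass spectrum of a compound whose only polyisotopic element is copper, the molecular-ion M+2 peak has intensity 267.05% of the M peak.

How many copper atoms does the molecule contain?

6

For n independent Cu atoms, I(M+2)/I(M) = n · (abundance Cu-65) / (abundance Cu-63) = n · 0.308/0.692.
n = 2.6705 × 0.692/0.308 = 6.00 ≈ 6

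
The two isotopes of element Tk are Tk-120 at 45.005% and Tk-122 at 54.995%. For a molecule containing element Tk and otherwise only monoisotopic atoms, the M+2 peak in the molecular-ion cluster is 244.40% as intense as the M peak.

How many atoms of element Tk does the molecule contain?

With n Tk atoms, P(M+2)/P(M) = C(n,1)·p^(n−1)q / p^n = n·q/p = n · 0.54995/0.45005.
n = 2.4440 × 0.45005/0.54995 = 2.00 ≈ 2

2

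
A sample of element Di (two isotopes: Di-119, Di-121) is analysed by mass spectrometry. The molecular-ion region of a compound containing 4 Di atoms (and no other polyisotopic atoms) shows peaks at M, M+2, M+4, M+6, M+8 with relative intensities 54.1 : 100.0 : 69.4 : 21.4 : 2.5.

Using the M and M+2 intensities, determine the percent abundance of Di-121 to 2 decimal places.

31.61%

If p is the fraction of Di that is Di-119, then I(M+2)/I(M) = [C(4,1)·p^3·(1−p)] / p^4 = 4·(1−p)/p = 100.0/54.1 = 1.8484
(1−p)/p = 1.8484/4 = 0.4621  ⇒  p = 1/(1 + 0.4621) = 0.6839
Di-119: 68.39%, Di-121: 31.61%.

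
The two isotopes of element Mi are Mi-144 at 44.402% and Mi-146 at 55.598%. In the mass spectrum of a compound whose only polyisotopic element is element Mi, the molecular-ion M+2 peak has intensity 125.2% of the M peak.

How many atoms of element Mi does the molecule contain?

1

With n Mi atoms, P(M+2)/P(M) = C(n,1)·p^(n−1)q / p^n = n·q/p = n · 0.55598/0.44402.
n = 1.252 × 0.44402/0.55598 = 1.00 ≈ 1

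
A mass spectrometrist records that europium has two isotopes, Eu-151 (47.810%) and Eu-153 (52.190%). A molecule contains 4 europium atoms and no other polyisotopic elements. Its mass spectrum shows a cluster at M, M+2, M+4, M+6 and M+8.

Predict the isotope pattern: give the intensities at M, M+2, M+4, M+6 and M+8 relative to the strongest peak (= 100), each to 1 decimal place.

14.0 : 61.1 : 100.0 : 72.8 : 19.9

Each Eu atom is independently Eu-151 (p = 0.47810) or Eu-153 (q = 0.52190); the cluster is the binomial expansion (p + q)^4.
P(M) = 0.47810^4 = 0.052249
P(M+2) = 4 × 0.47810^3 × 0.52190^1 = 0.228141
P(M+4) = 6 × 0.47810^2 × 0.52190^2 = 0.373563
P(M+6) = 4 × 0.47810^1 × 0.52190^3 = 0.271857
P(M+8) = 0.52190^4 = 0.074191
The M+4 peak is largest (0.373563); scaling to 100 gives 14.0 : 61.1 : 100.0 : 72.8 : 19.9.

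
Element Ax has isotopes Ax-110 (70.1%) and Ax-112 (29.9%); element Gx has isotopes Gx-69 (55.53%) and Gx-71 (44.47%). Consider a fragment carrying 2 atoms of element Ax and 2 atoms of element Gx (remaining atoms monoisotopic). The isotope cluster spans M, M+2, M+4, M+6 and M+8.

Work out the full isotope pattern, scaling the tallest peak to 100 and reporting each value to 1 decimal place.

Element Ax pattern (n=2): 0.491401 : 0.419198 : 0.089401
Element Gx pattern (n=2): 0.30835809 : 0.49388382 : 0.19775809
Convolve the two distributions (both contribute in 2-u steps):
  M: 0.491401×0.30835809 = 0.151527
  M+2: 0.491401×0.49388382 + 0.419198×0.30835809 = 0.371958
  M+4: 0.491401×0.19775809 + 0.419198×0.49388382 + 0.089401×0.30835809 = 0.331781
  M+6: 0.419198×0.19775809 + 0.089401×0.49388382 = 0.127054
  M+8: 0.089401×0.19775809 = 0.017680
Scale to base peak (0.371958) = 100: 40.7 : 100.0 : 89.2 : 34.2 : 4.8

40.7 : 100.0 : 89.2 : 34.2 : 4.8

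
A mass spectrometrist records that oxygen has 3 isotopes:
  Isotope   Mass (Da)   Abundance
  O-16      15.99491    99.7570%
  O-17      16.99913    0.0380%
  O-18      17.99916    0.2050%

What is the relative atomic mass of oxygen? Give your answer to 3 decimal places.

15.999 Da

The abundance-weighted mean is 0.997570 × 15.99491 + 0.000380 × 16.99913 + 0.002050 × 17.99916
= 15.956042 + 0.006460 + 0.036898 = 15.999400 Da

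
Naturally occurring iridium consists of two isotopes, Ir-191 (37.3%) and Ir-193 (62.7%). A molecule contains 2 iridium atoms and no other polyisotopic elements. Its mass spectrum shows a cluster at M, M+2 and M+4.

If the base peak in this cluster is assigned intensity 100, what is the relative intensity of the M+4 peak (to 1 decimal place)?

(0.373 + 0.627)^2 gives M 0.1391, M+2 0.4677, M+4 0.3931; the largest is M+2.
P(M+2) = C(2,1) × 0.373^1 × 0.627^1 = 2 × 0.3730 × 0.6270 = 0.467742 (base)
P(M+4) = C(2,2) × 0.373^0 × 0.627^2 = 1 × 1.0000 × 0.393129 = 0.393129
Relative intensity = 0.393129 / 0.467742 × 100 = 84.0

84.0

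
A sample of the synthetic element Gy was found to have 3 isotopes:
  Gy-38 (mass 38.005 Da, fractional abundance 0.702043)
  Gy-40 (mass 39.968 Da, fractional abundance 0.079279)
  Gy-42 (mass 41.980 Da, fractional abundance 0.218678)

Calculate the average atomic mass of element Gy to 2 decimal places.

Average mass = Σ (abundance × isotope mass) = 0.702043 × 38.005 + 0.079279 × 39.968 + 0.218678 × 41.980
= 26.6811 + 3.1686 + 9.1801 = 39.0298 Da

39.03 Da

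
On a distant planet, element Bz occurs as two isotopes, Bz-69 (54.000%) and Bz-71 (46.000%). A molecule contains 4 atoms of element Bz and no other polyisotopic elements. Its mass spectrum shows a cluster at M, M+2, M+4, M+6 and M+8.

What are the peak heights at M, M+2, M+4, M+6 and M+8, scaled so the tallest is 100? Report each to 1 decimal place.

23.0 : 78.3 : 100.0 : 56.8 : 12.1

The 4 Bz atoms are independent, so intensities follow the terms of (0.54000 + 0.46000)^4.
P(M) = 0.54000^4 = 0.085031
P(M+2) = 4 × 0.54000^3 × 0.46000^1 = 0.289734
P(M+4) = 6 × 0.54000^2 × 0.46000^2 = 0.370215
P(M+6) = 4 × 0.54000^1 × 0.46000^3 = 0.210246
P(M+8) = 0.46000^4 = 0.044775
The M+4 peak is largest (0.370215); scaling to 100 gives 23.0 : 78.3 : 100.0 : 56.8 : 12.1.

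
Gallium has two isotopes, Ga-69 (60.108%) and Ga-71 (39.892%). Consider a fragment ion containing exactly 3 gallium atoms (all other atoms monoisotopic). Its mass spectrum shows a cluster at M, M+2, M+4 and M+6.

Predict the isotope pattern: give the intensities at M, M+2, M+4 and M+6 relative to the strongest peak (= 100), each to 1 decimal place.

50.2 : 100.0 : 66.4 : 14.7

Each Ga atom is independently Ga-69 (p = 0.60108) or Ga-71 (q = 0.39892); the cluster is the binomial expansion (p + q)^3.
P(M) = 0.60108^3 = 0.217169
P(M+2) = 3 × 0.60108^2 × 0.39892^1 = 0.432386
P(M+4) = 3 × 0.60108^1 × 0.39892^2 = 0.286963
P(M+6) = 0.39892^3 = 0.063483
The M+2 peak is largest (0.432386); scaling to 100 gives 50.2 : 100.0 : 66.4 : 14.7.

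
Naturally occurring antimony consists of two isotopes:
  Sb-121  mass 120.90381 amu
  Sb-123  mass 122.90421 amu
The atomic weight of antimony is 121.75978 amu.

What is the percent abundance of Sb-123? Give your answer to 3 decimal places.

42.790%

Writing the weighted mean with unknown fraction x of Sb-121:
120.90381·x + 122.90421·(1 − x) = 121.75978
(120.90381 − 122.90421)·x = 121.75978 − 122.90421
x = -1.14443 / -2.00040 = 0.57210 → 57.210% Sb-121, 42.790% Sb-123.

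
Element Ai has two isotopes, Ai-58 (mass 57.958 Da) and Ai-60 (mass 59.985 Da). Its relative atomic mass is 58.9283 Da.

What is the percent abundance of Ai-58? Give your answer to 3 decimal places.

Let x be the fractional abundance of Ai-58; then Ai-60 has abundance 1 − x.
57.958·x + 59.985·(1 − x) = 58.9283
(57.958 − 59.985)·x = 58.9283 − 59.985
x = -1.0567 / -2.027 = 0.52131 → 52.131% Ai-58, 47.869% Ai-60.

52.131%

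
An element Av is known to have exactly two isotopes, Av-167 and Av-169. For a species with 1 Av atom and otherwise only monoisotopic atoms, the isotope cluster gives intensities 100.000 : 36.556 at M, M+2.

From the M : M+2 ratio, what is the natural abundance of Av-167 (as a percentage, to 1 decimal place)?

If p is the fraction of Av that is Av-167, then I(M+2)/I(M) = [C(1,1)·p^0·(1−p)] / p^1 = 1·(1−p)/p = 36.556/100.000 = 0.3656
(1−p)/p = 0.3656/1 = 0.3656  ⇒  p = 1/(1 + 0.3656) = 0.7323
Av-167: 73.2%, Av-169: 26.8%.

73.2%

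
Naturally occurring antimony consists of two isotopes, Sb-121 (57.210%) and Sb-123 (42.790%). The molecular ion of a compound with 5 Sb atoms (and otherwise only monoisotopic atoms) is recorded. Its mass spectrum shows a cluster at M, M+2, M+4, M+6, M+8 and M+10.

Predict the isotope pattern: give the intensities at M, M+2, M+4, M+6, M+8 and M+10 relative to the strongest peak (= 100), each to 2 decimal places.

Each Sb atom is independently Sb-121 (p = 0.57210) or Sb-123 (q = 0.42790); the cluster is the binomial expansion (p + q)^5.
P(M) = 0.57210^5 = 0.061286
P(M+2) = 5 × 0.57210^4 × 0.42790^1 = 0.229192
P(M+4) = 10 × 0.57210^3 × 0.42790^2 = 0.342847
P(M+6) = 10 × 0.57210^2 × 0.42790^3 = 0.256431
P(M+8) = 5 × 0.57210^1 × 0.42790^4 = 0.095898
P(M+10) = 0.42790^5 = 0.014345
The M+4 peak is largest (0.342847); scaling to 100 gives 17.88 : 66.85 : 100.00 : 74.79 : 27.97 : 4.18.

17.88 : 66.85 : 100.00 : 74.79 : 27.97 : 4.18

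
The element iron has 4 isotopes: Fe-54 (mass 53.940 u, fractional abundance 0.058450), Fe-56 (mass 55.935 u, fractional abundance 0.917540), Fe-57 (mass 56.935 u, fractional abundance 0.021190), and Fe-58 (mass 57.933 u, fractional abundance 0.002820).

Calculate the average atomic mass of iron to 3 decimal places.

Average mass = Σ (abundance × isotope mass) = 0.058450 × 53.940 + 0.917540 × 55.935 + 0.021190 × 56.935 + 0.002820 × 57.933
= 3.1528 + 51.3226 + 1.2065 + 0.1634 = 55.8453 u

55.845 u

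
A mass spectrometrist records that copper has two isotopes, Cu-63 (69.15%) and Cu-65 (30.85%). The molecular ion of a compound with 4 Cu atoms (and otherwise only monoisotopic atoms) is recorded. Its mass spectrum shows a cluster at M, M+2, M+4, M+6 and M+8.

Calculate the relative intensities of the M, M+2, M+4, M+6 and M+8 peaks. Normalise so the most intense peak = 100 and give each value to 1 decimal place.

56.0 : 100.0 : 66.9 : 19.9 : 2.2

Each Cu atom is independently Cu-63 (p = 0.6915) or Cu-65 (q = 0.3085); the cluster is the binomial expansion (p + q)^4.
P(M) = 0.6915^4 = 0.228649
P(M+2) = 4 × 0.6915^3 × 0.3085^1 = 0.408030
P(M+4) = 6 × 0.6915^2 × 0.3085^2 = 0.273052
P(M+6) = 4 × 0.6915^1 × 0.3085^3 = 0.081212
P(M+8) = 0.3085^4 = 0.009058
The M+2 peak is largest (0.408030); scaling to 100 gives 56.0 : 100.0 : 66.9 : 19.9 : 2.2.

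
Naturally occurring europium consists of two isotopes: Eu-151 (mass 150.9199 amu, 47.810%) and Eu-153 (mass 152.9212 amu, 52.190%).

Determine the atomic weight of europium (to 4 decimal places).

151.9644 amu

Average mass = Σ (abundance × isotope mass) = 0.47810 × 150.9199 + 0.52190 × 152.9212
= 72.15480 + 79.80957 = 151.96437 amu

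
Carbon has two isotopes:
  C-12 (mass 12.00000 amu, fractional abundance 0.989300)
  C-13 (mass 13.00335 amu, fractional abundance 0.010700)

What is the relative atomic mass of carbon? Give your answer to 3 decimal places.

Average mass = Σ (abundance × isotope mass) = 0.989300 × 12.00000 + 0.010700 × 13.00335
= 11.871600 + 0.139136 = 12.010736 amu

12.011 amu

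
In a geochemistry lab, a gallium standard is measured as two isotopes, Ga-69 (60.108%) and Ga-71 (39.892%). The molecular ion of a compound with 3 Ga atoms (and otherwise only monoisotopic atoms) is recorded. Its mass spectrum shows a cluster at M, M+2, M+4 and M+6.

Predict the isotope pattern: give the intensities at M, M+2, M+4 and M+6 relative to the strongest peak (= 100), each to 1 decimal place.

The 3 Ga atoms are independent, so intensities follow the terms of (0.60108 + 0.39892)^3.
P(M) = 0.60108^3 = 0.217169
P(M+2) = 3 × 0.60108^2 × 0.39892^1 = 0.432386
P(M+4) = 3 × 0.60108^1 × 0.39892^2 = 0.286963
P(M+6) = 0.39892^3 = 0.063483
The M+2 peak is largest (0.432386); scaling to 100 gives 50.2 : 100.0 : 66.4 : 14.7.

50.2 : 100.0 : 66.4 : 14.7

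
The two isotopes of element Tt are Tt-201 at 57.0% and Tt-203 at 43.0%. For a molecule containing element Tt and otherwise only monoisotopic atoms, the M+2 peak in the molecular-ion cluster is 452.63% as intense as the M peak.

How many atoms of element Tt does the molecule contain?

6

With n Tt atoms, P(M+2)/P(M) = C(n,1)·p^(n−1)q / p^n = n·q/p = n · 0.430/0.570.
n = 4.5263 × 0.570/0.430 = 6.00 ≈ 6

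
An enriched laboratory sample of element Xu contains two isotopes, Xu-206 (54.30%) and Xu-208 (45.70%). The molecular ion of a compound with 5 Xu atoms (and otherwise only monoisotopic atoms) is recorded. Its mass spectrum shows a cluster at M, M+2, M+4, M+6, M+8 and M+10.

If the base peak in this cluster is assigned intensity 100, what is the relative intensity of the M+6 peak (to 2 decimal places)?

84.16

Term probabilities: M 0.0472, M+2 0.1986, M+4 0.3344, M+6 0.2814, M+8 0.1184, M+10 0.0199. Base peak = M+4.
P(M+4) = C(5,2) × 0.5430^3 × 0.4570^2 = 10 × 0.16010301 × 0.208849 = 0.334374 (base)
P(M+6) = C(5,3) × 0.5430^2 × 0.4570^3 = 10 × 0.294849 × 0.09544399 = 0.281416
Relative intensity = 0.281416 / 0.334374 × 100 = 84.16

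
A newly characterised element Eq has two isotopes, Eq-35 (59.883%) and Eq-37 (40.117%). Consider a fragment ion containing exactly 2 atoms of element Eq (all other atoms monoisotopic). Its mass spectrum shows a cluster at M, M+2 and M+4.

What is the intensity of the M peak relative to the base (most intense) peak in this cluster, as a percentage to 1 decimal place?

74.6%

Binomial terms of (0.59883 + 0.40117)^2: M 0.3586, M+2 0.4805, M+4 0.1609 → M+2 is the base peak.
P(M+2) = C(2,1) × 0.59883^1 × 0.40117^1 = 2 × 0.59883 × 0.40117 = 0.480465 (base)
P(M) = C(2,0) × 0.59883^2 × 0.40117^0 = 1 × 0.35859737 × 1.0000 = 0.358597
Relative intensity = 0.358597 / 0.480465 × 100 = 74.6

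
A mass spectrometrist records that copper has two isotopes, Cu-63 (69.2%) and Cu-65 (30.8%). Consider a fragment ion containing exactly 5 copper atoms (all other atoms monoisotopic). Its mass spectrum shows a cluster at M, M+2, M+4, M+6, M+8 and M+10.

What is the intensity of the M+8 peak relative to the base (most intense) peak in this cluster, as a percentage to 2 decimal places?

8.82%

Binomial terms of (0.692 + 0.308)^5: M 0.1587, M+2 0.3531, M+4 0.3144, M+6 0.1399, M+8 0.0311, M+10 0.0028 → M+2 is the base peak.
P(M+2) = C(5,1) × 0.692^4 × 0.308^1 = 5 × 0.22931073 × 0.3080 = 0.353139 (base)
P(M+8) = C(5,4) × 0.692^1 × 0.308^4 = 5 × 0.6920 × 0.00899918 = 0.031137
Relative intensity = 0.031137 / 0.353139 × 100 = 8.82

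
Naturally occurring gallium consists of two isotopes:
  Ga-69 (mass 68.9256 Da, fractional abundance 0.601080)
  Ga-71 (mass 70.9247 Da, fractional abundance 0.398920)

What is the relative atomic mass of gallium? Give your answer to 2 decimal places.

69.72 Da

Average mass = Σ (abundance × isotope mass) = 0.601080 × 68.9256 + 0.398920 × 70.9247
= 41.42980 + 28.29328 = 69.72308 Da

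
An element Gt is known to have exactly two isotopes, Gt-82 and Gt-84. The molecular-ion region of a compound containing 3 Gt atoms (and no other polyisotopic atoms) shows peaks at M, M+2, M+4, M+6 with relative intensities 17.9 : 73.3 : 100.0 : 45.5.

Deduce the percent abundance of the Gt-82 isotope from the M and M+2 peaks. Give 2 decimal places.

42.28%

Write p for the Gt-82 fraction. I(M+2)/I(M) = [C(3,1)·p^2·(1−p)] / p^3 = 3·(1−p)/p = 73.3/17.9 = 4.0950
(1−p)/p = 4.0950/3 = 1.3650  ⇒  p = 1/(1 + 1.3650) = 0.4228
Gt-82: 42.28%, Gt-84: 57.72%.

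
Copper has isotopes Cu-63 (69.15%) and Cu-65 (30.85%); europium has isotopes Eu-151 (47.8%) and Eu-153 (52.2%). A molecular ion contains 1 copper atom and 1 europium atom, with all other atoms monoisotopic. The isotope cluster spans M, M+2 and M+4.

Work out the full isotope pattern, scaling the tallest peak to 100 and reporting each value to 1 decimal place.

Copper pattern (n=1): 0.6915 : 0.3085
Europium pattern (n=1): 0.4780 : 0.5220
Convolve the two distributions (both contribute in 2-u steps):
  M: 0.6915×0.4780 = 0.330537
  M+2: 0.6915×0.5220 + 0.3085×0.4780 = 0.508426
  M+4: 0.3085×0.5220 = 0.161037
Scale to base peak (0.508426) = 100: 65.0 : 100.0 : 31.7

65.0 : 100.0 : 31.7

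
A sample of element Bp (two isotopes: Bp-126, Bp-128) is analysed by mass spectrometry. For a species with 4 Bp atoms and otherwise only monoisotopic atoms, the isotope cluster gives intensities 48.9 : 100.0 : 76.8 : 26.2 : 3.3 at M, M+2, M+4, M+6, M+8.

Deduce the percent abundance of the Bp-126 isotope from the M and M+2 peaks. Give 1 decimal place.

66.2%

Write p for the Bp-126 fraction. I(M+2)/I(M) = [C(4,1)·p^3·(1−p)] / p^4 = 4·(1−p)/p = 100.0/48.9 = 2.0450
(1−p)/p = 2.0450/4 = 0.5112  ⇒  p = 1/(1 + 0.5112) = 0.6617
Bp-126: 66.2%, Bp-128: 33.8%.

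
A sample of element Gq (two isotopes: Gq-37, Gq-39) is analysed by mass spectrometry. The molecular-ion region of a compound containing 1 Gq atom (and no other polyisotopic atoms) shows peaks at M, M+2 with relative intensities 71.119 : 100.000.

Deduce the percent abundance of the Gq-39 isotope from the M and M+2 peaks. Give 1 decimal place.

If p is the fraction of Gq that is Gq-37, then I(M+2)/I(M) = [C(1,1)·p^0·(1−p)] / p^1 = 1·(1−p)/p = 100.000/71.119 = 1.4061
(1−p)/p = 1.4061/1 = 1.4061  ⇒  p = 1/(1 + 1.4061) = 0.4156
Gq-37: 41.6%, Gq-39: 58.4%.

58.4%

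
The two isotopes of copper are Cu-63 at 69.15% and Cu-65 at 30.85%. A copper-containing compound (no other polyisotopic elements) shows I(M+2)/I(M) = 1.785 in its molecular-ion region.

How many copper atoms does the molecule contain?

With n Cu atoms, P(M+2)/P(M) = C(n,1)·p^(n−1)q / p^n = n·q/p = n · 0.3085/0.6915.
n = 1.785 × 0.6915/0.3085 = 4.00 ≈ 4

4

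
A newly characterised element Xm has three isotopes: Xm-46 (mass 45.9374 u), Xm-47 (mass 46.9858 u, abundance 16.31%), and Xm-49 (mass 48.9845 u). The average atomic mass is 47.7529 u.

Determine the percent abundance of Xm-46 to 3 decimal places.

29.720%

Let x and y be the fractions of Xm-46 and Xm-49. Then x + y = 1 − 0.1631 = 0.8369 and 45.9374x + 48.9845y = 47.7529 − 0.1631×46.9858 = 40.08951602.
Substituting: 45.9374x + 48.9845(0.8369 − x) = 40.08951602
(45.9374 − 48.9845)x = -0.90561203  ⇒  x = 0.29720, y = 0.53970
Xm-46: 29.720%, Xm-49: 53.970%.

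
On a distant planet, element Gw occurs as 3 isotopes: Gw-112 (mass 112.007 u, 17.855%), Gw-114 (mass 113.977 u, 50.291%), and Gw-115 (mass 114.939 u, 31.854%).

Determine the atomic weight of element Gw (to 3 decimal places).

113.932 u

Ar = Σ fᵢ·mᵢ = 0.17855 × 112.007 + 0.50291 × 113.977 + 0.31854 × 114.939
= 19.9988 + 57.3202 + 36.6127 = 113.9317 u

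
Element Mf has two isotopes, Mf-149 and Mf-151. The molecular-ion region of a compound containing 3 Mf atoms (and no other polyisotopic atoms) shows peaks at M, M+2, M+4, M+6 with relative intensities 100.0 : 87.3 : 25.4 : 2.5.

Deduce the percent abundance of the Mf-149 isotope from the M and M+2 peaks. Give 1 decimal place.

77.5%

If p is the fraction of Mf that is Mf-149, then I(M+2)/I(M) = [C(3,1)·p^2·(1−p)] / p^3 = 3·(1−p)/p = 87.3/100.0 = 0.8730
(1−p)/p = 0.8730/3 = 0.2910  ⇒  p = 1/(1 + 0.2910) = 0.7746
Mf-149: 77.5%, Mf-151: 22.5%.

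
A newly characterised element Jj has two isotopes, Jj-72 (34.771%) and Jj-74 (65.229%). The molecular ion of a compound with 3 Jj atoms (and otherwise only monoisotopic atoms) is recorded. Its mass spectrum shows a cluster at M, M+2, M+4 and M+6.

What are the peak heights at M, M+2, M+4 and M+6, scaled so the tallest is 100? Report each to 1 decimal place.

Each Jj atom is independently Jj-72 (p = 0.34771) or Jj-74 (q = 0.65229); the cluster is the binomial expansion (p + q)^3.
P(M) = 0.34771^3 = 0.042039
P(M+2) = 3 × 0.34771^2 × 0.65229^1 = 0.236590
P(M+4) = 3 × 0.34771^1 × 0.65229^2 = 0.443833
P(M+6) = 0.65229^3 = 0.277538
The M+4 peak is largest (0.443833); scaling to 100 gives 9.5 : 53.3 : 100.0 : 62.5.

9.5 : 53.3 : 100.0 : 62.5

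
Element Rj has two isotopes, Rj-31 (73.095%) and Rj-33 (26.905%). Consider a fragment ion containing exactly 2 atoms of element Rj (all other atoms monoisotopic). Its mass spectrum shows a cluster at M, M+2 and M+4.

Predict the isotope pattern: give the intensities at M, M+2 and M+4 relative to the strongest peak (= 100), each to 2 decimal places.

100.00 : 73.62 : 13.55

Expanding (0.73095 + 0.26905)^2:
P(M) = 0.73095^2 = 0.534288
P(M+2) = 2 × 0.73095^1 × 0.26905^1 = 0.393324
P(M+4) = 0.26905^2 = 0.072388
The M peak is largest (0.534288); scaling to 100 gives 100.00 : 73.62 : 13.55.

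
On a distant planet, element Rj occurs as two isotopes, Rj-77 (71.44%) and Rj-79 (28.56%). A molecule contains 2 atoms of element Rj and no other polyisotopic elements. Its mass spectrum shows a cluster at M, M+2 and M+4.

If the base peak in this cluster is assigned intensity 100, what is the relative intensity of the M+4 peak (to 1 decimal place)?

16.0

Binomial terms of (0.7144 + 0.2856)^2: M 0.5104, M+2 0.4081, M+4 0.0816 → M is the base peak.
P(M) = C(2,0) × 0.7144^2 × 0.2856^0 = 1 × 0.51036736 × 1.0000 = 0.510367 (base)
P(M+4) = C(2,2) × 0.7144^0 × 0.2856^2 = 1 × 1.0000 × 0.08156736 = 0.081567
Relative intensity = 0.081567 / 0.510367 × 100 = 16.0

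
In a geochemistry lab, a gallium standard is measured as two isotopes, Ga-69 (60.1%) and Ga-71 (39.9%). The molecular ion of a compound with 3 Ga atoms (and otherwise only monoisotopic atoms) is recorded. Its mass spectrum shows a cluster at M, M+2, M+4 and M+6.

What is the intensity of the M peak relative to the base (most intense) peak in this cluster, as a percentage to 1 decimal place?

50.2%

Term probabilities: M 0.2171, M+2 0.4324, M+4 0.2870, M+6 0.0635. Base peak = M+2.
P(M+2) = C(3,1) × 0.601^2 × 0.399^1 = 3 × 0.361201 × 0.3990 = 0.432358 (base)
P(M) = C(3,0) × 0.601^3 × 0.399^0 = 1 × 0.2170818 × 1.0000 = 0.217082
Relative intensity = 0.217082 / 0.432358 × 100 = 50.2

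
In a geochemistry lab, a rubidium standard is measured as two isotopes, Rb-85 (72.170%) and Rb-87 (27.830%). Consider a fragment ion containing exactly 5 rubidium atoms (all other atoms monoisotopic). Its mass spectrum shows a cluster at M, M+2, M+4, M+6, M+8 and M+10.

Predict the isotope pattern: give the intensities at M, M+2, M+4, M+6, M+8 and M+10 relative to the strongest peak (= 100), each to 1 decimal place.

Each Rb atom is independently Rb-85 (p = 0.72170) or Rb-87 (q = 0.27830); the cluster is the binomial expansion (p + q)^5.
P(M) = 0.72170^5 = 0.195787
P(M+2) = 5 × 0.72170^4 × 0.27830^1 = 0.377494
P(M+4) = 10 × 0.72170^3 × 0.27830^2 = 0.291136
P(M+6) = 10 × 0.72170^2 × 0.27830^3 = 0.112267
P(M+8) = 5 × 0.72170^1 × 0.27830^4 = 0.021646
P(M+10) = 0.27830^5 = 0.001669
The M+2 peak is largest (0.377494); scaling to 100 gives 51.9 : 100.0 : 77.1 : 29.7 : 5.7 : 0.4.

51.9 : 100.0 : 77.1 : 29.7 : 5.7 : 0.4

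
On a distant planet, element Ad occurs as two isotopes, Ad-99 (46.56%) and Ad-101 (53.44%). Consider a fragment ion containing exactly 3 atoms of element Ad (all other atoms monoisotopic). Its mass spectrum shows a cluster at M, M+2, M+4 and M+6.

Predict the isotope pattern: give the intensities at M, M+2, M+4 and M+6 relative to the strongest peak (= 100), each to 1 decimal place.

The 3 Ad atoms are independent, so intensities follow the terms of (0.4656 + 0.5344)^3.
P(M) = 0.4656^3 = 0.100934
P(M+2) = 3 × 0.4656^2 × 0.5344^1 = 0.347547
P(M+4) = 3 × 0.4656^1 × 0.5344^2 = 0.398903
P(M+6) = 0.5344^3 = 0.152616
The M+4 peak is largest (0.398903); scaling to 100 gives 25.3 : 87.1 : 100.0 : 38.3.

25.3 : 87.1 : 100.0 : 38.3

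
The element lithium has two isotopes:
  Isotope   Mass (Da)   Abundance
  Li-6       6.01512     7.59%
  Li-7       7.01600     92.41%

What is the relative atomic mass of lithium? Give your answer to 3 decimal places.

6.940 Da

Weight each isotope mass by its fractional abundance: 0.0759 × 6.01512 + 0.9241 × 7.01600
= 0.456548 + 6.483486 = 6.940034 Da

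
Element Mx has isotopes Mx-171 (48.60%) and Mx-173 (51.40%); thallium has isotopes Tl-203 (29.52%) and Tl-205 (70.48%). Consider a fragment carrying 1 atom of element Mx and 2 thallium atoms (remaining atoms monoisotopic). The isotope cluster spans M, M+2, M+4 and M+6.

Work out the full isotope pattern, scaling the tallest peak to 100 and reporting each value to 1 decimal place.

9.3 : 54.3 : 100.0 : 56.1

Element Mx pattern (n=1): 0.4860 : 0.5140
Thallium pattern (n=2): 0.08714304 : 0.41611392 : 0.49674304
Convolve the two distributions (both contribute in 2-u steps):
  M: 0.4860×0.08714304 = 0.042352
  M+2: 0.4860×0.41611392 + 0.5140×0.08714304 = 0.247023
  M+4: 0.4860×0.49674304 + 0.5140×0.41611392 = 0.455300
  M+6: 0.5140×0.49674304 = 0.255326
Scale to base peak (0.455300) = 100: 9.3 : 54.3 : 100.0 : 56.1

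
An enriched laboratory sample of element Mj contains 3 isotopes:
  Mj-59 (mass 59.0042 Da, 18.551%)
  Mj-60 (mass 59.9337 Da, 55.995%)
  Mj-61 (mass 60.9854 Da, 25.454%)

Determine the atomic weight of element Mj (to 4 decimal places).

60.0290 Da

Average mass = Σ (abundance × isotope mass) = 0.18551 × 59.0042 + 0.55995 × 59.9337 + 0.25454 × 60.9854
= 10.94587 + 33.55988 + 15.52322 = 60.02897 Da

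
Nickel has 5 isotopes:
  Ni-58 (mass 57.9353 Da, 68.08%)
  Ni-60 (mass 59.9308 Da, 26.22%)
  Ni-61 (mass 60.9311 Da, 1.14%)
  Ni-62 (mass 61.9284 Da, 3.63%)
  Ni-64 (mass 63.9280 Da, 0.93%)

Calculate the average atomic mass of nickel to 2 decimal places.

58.69 Da

Weight each isotope mass by its fractional abundance: 0.6808 × 57.9353 + 0.2622 × 59.9308 + 0.0114 × 60.9311 + 0.0363 × 61.9284 + 0.0093 × 63.9280
= 39.44235 + 15.71386 + 0.69461 + 2.24800 + 0.59453 = 58.69335 Da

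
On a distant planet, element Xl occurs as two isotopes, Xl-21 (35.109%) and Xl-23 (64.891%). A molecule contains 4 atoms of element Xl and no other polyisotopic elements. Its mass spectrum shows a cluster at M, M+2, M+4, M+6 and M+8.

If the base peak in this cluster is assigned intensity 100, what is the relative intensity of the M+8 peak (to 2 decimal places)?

46.21

Term probabilities: M 0.0152, M+2 0.1123, M+4 0.3114, M+6 0.3837, M+8 0.1773. Base peak = M+6.
P(M+6) = C(4,3) × 0.35109^1 × 0.64891^3 = 4 × 0.35109 × 0.27324574 = 0.383735 (base)
P(M+8) = C(4,4) × 0.35109^0 × 0.64891^4 = 1 × 1.0000 × 0.17731189 = 0.177312
Relative intensity = 0.177312 / 0.383735 × 100 = 46.21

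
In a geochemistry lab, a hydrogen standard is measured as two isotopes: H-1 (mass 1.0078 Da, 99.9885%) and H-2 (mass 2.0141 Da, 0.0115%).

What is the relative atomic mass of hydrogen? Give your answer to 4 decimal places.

Weight each isotope mass by its fractional abundance: 0.999885 × 1.0078 + 0.000115 × 2.0141
= 1.00768 + 0.00023 = 1.00791 Da

1.0079 Da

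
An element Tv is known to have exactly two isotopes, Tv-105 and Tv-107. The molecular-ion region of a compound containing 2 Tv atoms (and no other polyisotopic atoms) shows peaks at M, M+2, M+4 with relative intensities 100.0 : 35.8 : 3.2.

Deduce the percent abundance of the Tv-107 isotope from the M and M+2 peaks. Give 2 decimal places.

Write p for the Tv-105 fraction. I(M+2)/I(M) = [C(2,1)·p^1·(1−p)] / p^2 = 2·(1−p)/p = 35.8/100.0 = 0.3580
(1−p)/p = 0.3580/2 = 0.1790  ⇒  p = 1/(1 + 0.1790) = 0.8482
Tv-105: 84.82%, Tv-107: 15.18%.

15.18%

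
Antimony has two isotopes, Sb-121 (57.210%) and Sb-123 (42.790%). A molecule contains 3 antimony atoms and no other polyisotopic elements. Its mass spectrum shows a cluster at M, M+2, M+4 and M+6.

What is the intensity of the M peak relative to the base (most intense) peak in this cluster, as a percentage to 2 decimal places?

Binomial terms of (0.57210 + 0.42790)^3: M 0.1872, M+2 0.4202, M+4 0.3143, M+6 0.0783 → M+2 is the base peak.
P(M+2) = C(3,1) × 0.57210^2 × 0.42790^1 = 3 × 0.32729841 × 0.4279 = 0.420153 (base)
P(M) = C(3,0) × 0.57210^3 × 0.42790^0 = 1 × 0.18724742 × 1.0000 = 0.187247
Relative intensity = 0.187247 / 0.420153 × 100 = 44.57

44.57%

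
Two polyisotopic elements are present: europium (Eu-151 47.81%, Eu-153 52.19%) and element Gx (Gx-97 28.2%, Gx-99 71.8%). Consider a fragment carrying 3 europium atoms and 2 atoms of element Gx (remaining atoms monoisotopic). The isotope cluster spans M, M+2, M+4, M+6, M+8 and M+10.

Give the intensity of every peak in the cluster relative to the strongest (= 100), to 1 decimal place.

2.5 : 20.5 : 65.6 : 100.0 : 73.2 : 20.7

Europium pattern (n=3): 0.10928391 : 0.3578871 : 0.39067407 : 0.14215492
Element Gx pattern (n=2): 0.079524 : 0.404952 : 0.515524
Convolve the two distributions (both contribute in 2-u steps):
  M: 0.10928391×0.079524 = 0.008691
  M+2: 0.10928391×0.404952 + 0.3578871×0.079524 = 0.072715
  M+4: 0.10928391×0.515524 + 0.3578871×0.404952 + 0.39067407×0.079524 = 0.232334
  M+6: 0.3578871×0.515524 + 0.39067407×0.404952 + 0.14215492×0.079524 = 0.354008
  M+8: 0.39067407×0.515524 + 0.14215492×0.404952 = 0.258968
  M+10: 0.14215492×0.515524 = 0.073284
Scale to base peak (0.354008) = 100: 2.5 : 20.5 : 65.6 : 100.0 : 73.2 : 20.7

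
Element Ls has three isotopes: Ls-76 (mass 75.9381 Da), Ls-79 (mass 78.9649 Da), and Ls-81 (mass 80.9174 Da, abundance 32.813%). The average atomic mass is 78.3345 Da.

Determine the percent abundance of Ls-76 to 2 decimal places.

The remaining 67.187% is split between Ls-76 (fraction x) and Ls-79 (fraction 0.67187 − x).
Substituting: 75.9381x + 78.9649(0.67187 − x) = 51.783073538
(75.9381 − 78.9649)x = -1.271073825  ⇒  x = 0.41994, y = 0.25193
Ls-76: 41.99%, Ls-79: 25.19%.

41.99%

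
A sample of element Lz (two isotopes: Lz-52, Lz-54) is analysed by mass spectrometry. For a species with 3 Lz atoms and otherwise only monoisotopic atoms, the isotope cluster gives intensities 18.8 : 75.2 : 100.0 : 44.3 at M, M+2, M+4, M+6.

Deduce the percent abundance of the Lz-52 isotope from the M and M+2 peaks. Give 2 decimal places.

42.86%

If p is the fraction of Lz that is Lz-52, then I(M+2)/I(M) = [C(3,1)·p^2·(1−p)] / p^3 = 3·(1−p)/p = 75.2/18.8 = 4.0000
(1−p)/p = 4.0000/3 = 1.3333  ⇒  p = 1/(1 + 1.3333) = 0.4286
Lz-52: 42.86%, Lz-54: 57.14%.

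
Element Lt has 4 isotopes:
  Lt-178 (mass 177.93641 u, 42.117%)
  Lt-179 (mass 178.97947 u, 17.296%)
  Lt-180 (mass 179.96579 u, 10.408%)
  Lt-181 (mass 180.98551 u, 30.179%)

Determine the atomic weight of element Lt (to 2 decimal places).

179.25 u

The abundance-weighted mean is 0.42117 × 177.93641 + 0.17296 × 178.97947 + 0.10408 × 179.96579 + 0.30179 × 180.98551
= 74.941478 + 30.956289 + 18.730839 + 54.619617 = 179.248223 u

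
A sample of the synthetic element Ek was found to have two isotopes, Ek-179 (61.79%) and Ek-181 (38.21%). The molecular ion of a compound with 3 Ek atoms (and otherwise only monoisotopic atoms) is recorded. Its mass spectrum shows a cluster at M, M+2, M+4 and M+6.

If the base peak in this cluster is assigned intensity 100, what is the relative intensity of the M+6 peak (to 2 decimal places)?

Binomial terms of (0.6179 + 0.3821)^3: M 0.2359, M+2 0.4377, M+4 0.2706, M+6 0.0558 → M+2 is the base peak.
P(M+2) = C(3,1) × 0.6179^2 × 0.3821^1 = 3 × 0.38180041 × 0.3821 = 0.437658 (base)
P(M+6) = C(3,3) × 0.6179^0 × 0.3821^3 = 1 × 1.0000 × 0.05578676 = 0.055787
Relative intensity = 0.055787 / 0.437658 × 100 = 12.75

12.75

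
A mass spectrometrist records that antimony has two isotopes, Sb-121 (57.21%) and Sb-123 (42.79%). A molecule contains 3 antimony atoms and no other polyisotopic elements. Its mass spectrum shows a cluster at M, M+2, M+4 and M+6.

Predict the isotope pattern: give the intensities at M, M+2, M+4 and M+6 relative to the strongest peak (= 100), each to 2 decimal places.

44.57 : 100.00 : 74.79 : 18.65

Each Sb atom is independently Sb-121 (p = 0.5721) or Sb-123 (q = 0.4279); the cluster is the binomial expansion (p + q)^3.
P(M) = 0.5721^3 = 0.187247
P(M+2) = 3 × 0.5721^2 × 0.4279^1 = 0.420153
P(M+4) = 3 × 0.5721^1 × 0.4279^2 = 0.314252
P(M+6) = 0.4279^3 = 0.078348
The M+2 peak is largest (0.420153); scaling to 100 gives 44.57 : 100.00 : 74.79 : 18.65.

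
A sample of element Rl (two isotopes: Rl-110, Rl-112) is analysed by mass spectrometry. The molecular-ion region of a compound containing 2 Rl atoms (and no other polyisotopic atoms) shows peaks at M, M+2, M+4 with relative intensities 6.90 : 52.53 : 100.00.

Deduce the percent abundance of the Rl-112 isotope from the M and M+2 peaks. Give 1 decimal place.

79.2%

Let p = fractional abundance of Rl-110. I(M+2)/I(M) = [C(2,1)·p^1·(1−p)] / p^2 = 2·(1−p)/p = 52.53/6.90 = 7.6130
(1−p)/p = 7.6130/2 = 3.8065  ⇒  p = 1/(1 + 3.8065) = 0.2081
Rl-110: 20.8%, Rl-112: 79.2%.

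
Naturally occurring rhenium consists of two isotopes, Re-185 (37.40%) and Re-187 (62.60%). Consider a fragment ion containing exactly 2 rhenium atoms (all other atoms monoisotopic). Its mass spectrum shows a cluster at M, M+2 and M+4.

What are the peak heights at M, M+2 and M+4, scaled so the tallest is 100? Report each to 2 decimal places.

Expanding (0.3740 + 0.6260)^2:
P(M) = 0.3740^2 = 0.139876
P(M+2) = 2 × 0.3740^1 × 0.6260^1 = 0.468248
P(M+4) = 0.6260^2 = 0.391876
The M+2 peak is largest (0.468248); scaling to 100 gives 29.87 : 100.00 : 83.69.

29.87 : 100.00 : 83.69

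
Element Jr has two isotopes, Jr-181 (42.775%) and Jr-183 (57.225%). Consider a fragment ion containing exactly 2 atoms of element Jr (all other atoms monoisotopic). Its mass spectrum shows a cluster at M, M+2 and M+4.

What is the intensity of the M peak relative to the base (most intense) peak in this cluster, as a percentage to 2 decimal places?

Term probabilities: M 0.1830, M+2 0.4896, M+4 0.3275. Base peak = M+2.
P(M+2) = C(2,1) × 0.42775^1 × 0.57225^1 = 2 × 0.42775 × 0.57225 = 0.489560 (base)
P(M) = C(2,0) × 0.42775^2 × 0.57225^0 = 1 × 0.18297006 × 1.0000 = 0.182970
Relative intensity = 0.182970 / 0.489560 × 100 = 37.37

37.37%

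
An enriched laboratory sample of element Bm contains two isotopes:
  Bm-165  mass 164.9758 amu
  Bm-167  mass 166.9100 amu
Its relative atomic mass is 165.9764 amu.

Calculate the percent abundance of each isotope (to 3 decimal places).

Let x be the fractional abundance of Bm-165; then Bm-167 has abundance 1 − x.
164.9758·x + 166.9100·(1 − x) = 165.9764
(164.9758 − 166.9100)·x = 165.9764 − 166.9100
x = -0.9336 / -1.9342 = 0.48268 → 48.268% Bm-165, 51.732% Bm-167.

Bm-165: 48.268%, Bm-167: 51.732%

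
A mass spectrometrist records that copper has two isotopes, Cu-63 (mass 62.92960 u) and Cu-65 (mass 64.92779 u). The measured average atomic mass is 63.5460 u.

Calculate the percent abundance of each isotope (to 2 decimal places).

Writing the weighted mean with unknown fraction x of Cu-63:
62.92960·x + 64.92779·(1 − x) = 63.5460
(62.92960 − 64.92779)·x = 63.5460 − 64.92779
x = -1.38179 / -1.99819 = 0.69152 → 69.15% Cu-63, 30.85% Cu-65.

Cu-63: 69.15%, Cu-65: 30.85%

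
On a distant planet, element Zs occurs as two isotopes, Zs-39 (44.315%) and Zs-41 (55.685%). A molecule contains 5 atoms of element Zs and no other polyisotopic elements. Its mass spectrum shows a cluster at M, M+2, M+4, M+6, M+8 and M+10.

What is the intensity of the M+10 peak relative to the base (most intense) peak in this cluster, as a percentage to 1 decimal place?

Term probabilities: M 0.0171, M+2 0.1074, M+4 0.2699, M+6 0.3391, M+8 0.2130, M+10 0.0535. Base peak = M+6.
P(M+6) = C(5,3) × 0.44315^2 × 0.55685^3 = 10 × 0.19638192 × 0.17266912 = 0.339091 (base)
P(M+10) = C(5,5) × 0.44315^0 × 0.55685^5 = 1 × 1.0000 × 0.05354157 = 0.053542
Relative intensity = 0.053542 / 0.339091 × 100 = 15.8

15.8%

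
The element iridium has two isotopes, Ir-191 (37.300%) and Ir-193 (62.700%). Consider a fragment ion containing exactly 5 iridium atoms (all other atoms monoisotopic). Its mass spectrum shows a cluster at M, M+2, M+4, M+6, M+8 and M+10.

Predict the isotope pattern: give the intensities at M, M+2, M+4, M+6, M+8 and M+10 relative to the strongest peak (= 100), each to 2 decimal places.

2.11 : 17.70 : 59.49 : 100.00 : 84.05 : 28.26

Expanding (0.37300 + 0.62700)^5:
P(M) = 0.37300^5 = 0.007220
P(M+2) = 5 × 0.37300^4 × 0.62700^1 = 0.060684
P(M+4) = 10 × 0.37300^3 × 0.62700^2 = 0.204015
P(M+6) = 10 × 0.37300^2 × 0.62700^3 = 0.342942
P(M+8) = 5 × 0.37300^1 × 0.62700^4 = 0.288237
P(M+10) = 0.62700^5 = 0.096903
The M+6 peak is largest (0.342942); scaling to 100 gives 2.11 : 17.70 : 59.49 : 100.00 : 84.05 : 28.26.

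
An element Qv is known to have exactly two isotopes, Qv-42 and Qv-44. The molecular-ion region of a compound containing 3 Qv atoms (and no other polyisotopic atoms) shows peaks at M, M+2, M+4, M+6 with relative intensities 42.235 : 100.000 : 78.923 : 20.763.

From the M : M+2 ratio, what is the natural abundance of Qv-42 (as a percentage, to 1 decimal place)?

55.9%

Write p for the Qv-42 fraction. I(M+2)/I(M) = [C(3,1)·p^2·(1−p)] / p^3 = 3·(1−p)/p = 100.000/42.235 = 2.3677
(1−p)/p = 2.3677/3 = 0.7892  ⇒  p = 1/(1 + 0.7892) = 0.5589
Qv-42: 55.9%, Qv-44: 44.1%.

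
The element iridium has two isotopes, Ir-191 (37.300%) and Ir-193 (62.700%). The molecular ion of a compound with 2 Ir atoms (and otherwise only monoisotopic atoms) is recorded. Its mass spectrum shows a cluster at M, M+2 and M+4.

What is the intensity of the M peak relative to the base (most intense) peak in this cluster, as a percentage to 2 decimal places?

Term probabilities: M 0.1391, M+2 0.4677, M+4 0.3931. Base peak = M+2.
P(M+2) = C(2,1) × 0.37300^1 × 0.62700^1 = 2 × 0.3730 × 0.6270 = 0.467742 (base)
P(M) = C(2,0) × 0.37300^2 × 0.62700^0 = 1 × 0.139129 × 1.0000 = 0.139129
Relative intensity = 0.139129 / 0.467742 × 100 = 29.74

29.74%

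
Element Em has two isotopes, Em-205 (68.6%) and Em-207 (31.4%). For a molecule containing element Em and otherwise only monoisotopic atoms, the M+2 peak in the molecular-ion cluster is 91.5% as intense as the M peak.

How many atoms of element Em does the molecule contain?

2

The M+2/M ratio from n Em atoms is n · q/p = n · 0.314/0.686.
n = 0.915 × 0.686/0.314 = 2.00 ≈ 2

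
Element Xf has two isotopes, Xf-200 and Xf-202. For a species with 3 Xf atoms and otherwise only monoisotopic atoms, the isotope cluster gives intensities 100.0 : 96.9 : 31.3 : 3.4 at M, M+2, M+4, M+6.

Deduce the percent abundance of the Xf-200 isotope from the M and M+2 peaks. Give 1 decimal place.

75.6%

Write p for the Xf-200 fraction. I(M+2)/I(M) = [C(3,1)·p^2·(1−p)] / p^3 = 3·(1−p)/p = 96.9/100.0 = 0.9690
(1−p)/p = 0.9690/3 = 0.3230  ⇒  p = 1/(1 + 0.3230) = 0.7559
Xf-200: 75.6%, Xf-202: 24.4%.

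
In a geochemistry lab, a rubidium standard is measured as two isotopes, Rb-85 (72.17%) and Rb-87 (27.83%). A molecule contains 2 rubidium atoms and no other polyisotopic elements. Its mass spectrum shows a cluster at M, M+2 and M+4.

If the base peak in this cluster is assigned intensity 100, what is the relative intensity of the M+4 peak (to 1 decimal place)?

14.9

Binomial terms of (0.7217 + 0.2783)^2: M 0.5209, M+2 0.4017, M+4 0.0775 → M is the base peak.
P(M) = C(2,0) × 0.7217^2 × 0.2783^0 = 1 × 0.52085089 × 1.0000 = 0.520851 (base)
P(M+4) = C(2,2) × 0.7217^0 × 0.2783^2 = 1 × 1.0000 × 0.07745089 = 0.077451
Relative intensity = 0.077451 / 0.520851 × 100 = 14.9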